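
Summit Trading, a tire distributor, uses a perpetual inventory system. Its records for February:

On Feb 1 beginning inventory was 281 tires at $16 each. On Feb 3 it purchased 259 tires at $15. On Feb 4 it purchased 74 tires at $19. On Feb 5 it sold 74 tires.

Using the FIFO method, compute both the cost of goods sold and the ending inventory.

COGS = $1,184; ending inventory = $8,603

Feb 5, 74 sold [FIFO — oldest first]: 74 @ $16 = $1,184
Ending inventory: 207 @ $16 + 259 @ $15 + 74 @ $19 = $8,603
Check: goods available $9,787 = COGS $1,184 + ending $8,603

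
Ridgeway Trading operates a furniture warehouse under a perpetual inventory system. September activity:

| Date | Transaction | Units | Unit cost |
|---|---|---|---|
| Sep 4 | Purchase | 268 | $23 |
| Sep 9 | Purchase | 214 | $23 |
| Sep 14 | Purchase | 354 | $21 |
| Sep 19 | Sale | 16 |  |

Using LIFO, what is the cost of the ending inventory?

Ending inventory = $18,184

Sep 19, 16 sold [LIFO — newest first]: 16 @ $21 = $336
Ending inventory: 268 @ $23 + 214 @ $23 + 338 @ $21 = $18,184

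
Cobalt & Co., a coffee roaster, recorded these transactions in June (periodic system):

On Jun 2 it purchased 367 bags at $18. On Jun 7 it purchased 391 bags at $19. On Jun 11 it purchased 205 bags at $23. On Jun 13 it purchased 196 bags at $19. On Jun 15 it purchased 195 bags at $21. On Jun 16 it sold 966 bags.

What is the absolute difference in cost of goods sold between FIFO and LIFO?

FIFO COGS: 367 @ $18 + 391 @ $19 + 205 @ $23 + 3 @ $19 = $18,807
LIFO COGS: 195 @ $21 + 196 @ $19 + 205 @ $23 + 370 @ $19 = $19,564
Difference = |$18,807 − $19,564| = $757

$757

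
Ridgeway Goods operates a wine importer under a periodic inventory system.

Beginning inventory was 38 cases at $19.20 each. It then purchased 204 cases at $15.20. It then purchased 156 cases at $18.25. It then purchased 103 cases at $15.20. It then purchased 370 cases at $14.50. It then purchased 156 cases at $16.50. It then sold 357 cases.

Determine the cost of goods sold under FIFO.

COGS = $5,929.15

Sale 1 (357) [FIFO — oldest first]: 38 @ $19.20 + 204 @ $15.20 + 115 @ $18.25 = $5,929.15
Ending inventory: 41 @ $18.25 + 103 @ $15.20 + 370 @ $14.50 + 156 @ $16.50 = $10,252.85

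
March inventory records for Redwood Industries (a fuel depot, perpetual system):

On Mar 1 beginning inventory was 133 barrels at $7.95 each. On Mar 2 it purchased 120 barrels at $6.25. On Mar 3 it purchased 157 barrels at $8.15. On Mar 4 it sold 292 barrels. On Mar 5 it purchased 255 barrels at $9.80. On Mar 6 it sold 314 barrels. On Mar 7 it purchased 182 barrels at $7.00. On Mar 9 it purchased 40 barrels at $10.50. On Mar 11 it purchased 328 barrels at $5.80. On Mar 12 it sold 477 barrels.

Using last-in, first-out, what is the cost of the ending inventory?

Mar 4, 292 sold [LIFO — newest first]: 157 @ $8.15 + 120 @ $6.25 + 15 @ $7.95 = $2,148.80
Mar 6, 314 sold [LIFO — newest first]: 255 @ $9.80 + 59 @ $7.95 = $2,968.05
Mar 12, 477 sold [LIFO — newest first]: 328 @ $5.80 + 40 @ $10.50 + 109 @ $7.00 = $3,085.40
Total COGS = $2,148.80 + $2,968.05 + $3,085.40 = $8,202.25
Ending inventory: 59 @ $7.95 + 73 @ $7.00 = $980.05
Check: goods available $9,182.30 = COGS $8,202.25 + ending $980.05

Ending inventory = $980.05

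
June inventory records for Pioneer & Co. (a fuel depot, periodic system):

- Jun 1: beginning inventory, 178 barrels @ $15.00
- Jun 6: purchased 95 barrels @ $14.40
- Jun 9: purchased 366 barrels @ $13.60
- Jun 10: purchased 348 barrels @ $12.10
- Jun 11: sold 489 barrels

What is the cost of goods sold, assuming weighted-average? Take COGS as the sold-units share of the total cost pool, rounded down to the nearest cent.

COGS = $6,552.89

Jun 11, sell 489: 489/987 × $13,226.40 → $6,552.89
Ending inventory (cost pool remaining) = $6,673.51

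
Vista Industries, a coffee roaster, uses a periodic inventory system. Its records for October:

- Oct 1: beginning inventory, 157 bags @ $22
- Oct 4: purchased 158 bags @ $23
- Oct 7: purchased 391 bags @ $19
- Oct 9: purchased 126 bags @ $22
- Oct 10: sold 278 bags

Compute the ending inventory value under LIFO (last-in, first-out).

Oct 10, 278 sold [LIFO — newest first]: 126 @ $22 + 152 @ $19 = $5,660
Ending inventory: 157 @ $22 + 158 @ $23 + 239 @ $19 = $11,629
Check: goods available $17,289 = COGS $5,660 + ending $11,629

Ending inventory = $11,629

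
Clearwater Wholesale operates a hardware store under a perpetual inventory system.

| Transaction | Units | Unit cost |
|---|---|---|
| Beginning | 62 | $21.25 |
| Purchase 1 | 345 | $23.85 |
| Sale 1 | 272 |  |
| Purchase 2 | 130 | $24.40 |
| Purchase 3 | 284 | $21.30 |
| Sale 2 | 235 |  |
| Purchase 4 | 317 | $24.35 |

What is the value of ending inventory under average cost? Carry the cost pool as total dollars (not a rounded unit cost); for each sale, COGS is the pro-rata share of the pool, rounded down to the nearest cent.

After Beginning: 62 on hand, pool $1,317.50 (≈ $21.2500 each)
After Purchase 1: 407 on hand, pool $9,545.75 (≈ $23.4539 each)
Sale 1, sell 272: 272/407 × $9,545.75 → $6,379.46
After Purchase 2: 265 on hand, pool $6,338.29 (≈ $23.9181 each)
After Purchase 3: 549 on hand, pool $12,387.49 (≈ $22.5637 each)
Sale 2, sell 235: 235/549 × $12,387.49 → $5,302.47
After Purchase 4: 631 on hand, pool $14,803.97 (≈ $23.4611 each)
Total COGS = $6,379.46 + $5,302.47 = $11,681.93
Ending inventory (cost pool remaining) = $14,803.97

Ending inventory = $14,803.97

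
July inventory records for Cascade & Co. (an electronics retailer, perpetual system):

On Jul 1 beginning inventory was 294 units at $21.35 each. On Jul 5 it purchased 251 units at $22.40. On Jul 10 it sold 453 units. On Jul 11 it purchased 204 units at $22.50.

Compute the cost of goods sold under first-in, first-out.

COGS = $9,838.50

Jul 10, 453 sold [FIFO — oldest first]: 294 @ $21.35 + 159 @ $22.40 = $9,838.50
Ending inventory: 92 @ $22.40 + 204 @ $22.50 = $6,650.80
Check: goods available $16,489.30 = COGS $9,838.50 + ending $6,650.80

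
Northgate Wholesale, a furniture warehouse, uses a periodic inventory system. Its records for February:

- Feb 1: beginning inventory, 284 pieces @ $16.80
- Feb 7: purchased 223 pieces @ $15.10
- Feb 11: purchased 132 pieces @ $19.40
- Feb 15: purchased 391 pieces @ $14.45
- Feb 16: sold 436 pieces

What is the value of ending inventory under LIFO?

Ending inventory = $9,826.30

Feb 16, 436 sold [LIFO — newest first]: 391 @ $14.45 + 45 @ $19.40 = $6,522.95
Ending inventory: 284 @ $16.80 + 223 @ $15.10 + 87 @ $19.40 = $9,826.30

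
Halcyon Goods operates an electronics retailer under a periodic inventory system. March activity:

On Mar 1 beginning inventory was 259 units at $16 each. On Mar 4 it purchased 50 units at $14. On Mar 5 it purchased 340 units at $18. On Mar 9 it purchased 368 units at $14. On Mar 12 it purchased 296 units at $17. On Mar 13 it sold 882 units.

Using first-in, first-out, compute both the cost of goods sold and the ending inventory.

COGS = $14,226; ending inventory = $6,922

Mar 13, 882 sold [FIFO — oldest first]: 259 @ $16 + 50 @ $14 + 340 @ $18 + 233 @ $14 = $14,226
Ending inventory: 135 @ $14 + 296 @ $17 = $6,922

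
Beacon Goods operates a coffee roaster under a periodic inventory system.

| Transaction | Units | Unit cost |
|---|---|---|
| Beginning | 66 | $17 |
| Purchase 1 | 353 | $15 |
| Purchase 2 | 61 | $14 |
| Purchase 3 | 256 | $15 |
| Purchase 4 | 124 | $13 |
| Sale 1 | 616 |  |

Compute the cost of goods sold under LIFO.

COGS = $8,931

Sale 1 (616) [LIFO — newest first]: 124 @ $13 + 256 @ $15 + 61 @ $14 + 175 @ $15 = $8,931
Ending inventory: 66 @ $17 + 178 @ $15 = $3,792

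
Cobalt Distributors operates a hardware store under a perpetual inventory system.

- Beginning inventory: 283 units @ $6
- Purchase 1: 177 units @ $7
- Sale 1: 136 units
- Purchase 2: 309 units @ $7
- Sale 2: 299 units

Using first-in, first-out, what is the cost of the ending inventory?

Sale 1 (136) [FIFO — oldest first]: 136 @ $6 = $816
Sale 2 (299) [FIFO — oldest first]: 147 @ $6 + 152 @ $7 = $1,946
Total COGS = $816 + $1,946 = $2,762
Ending inventory: 25 @ $7 + 309 @ $7 = $2,338

Ending inventory = $2,338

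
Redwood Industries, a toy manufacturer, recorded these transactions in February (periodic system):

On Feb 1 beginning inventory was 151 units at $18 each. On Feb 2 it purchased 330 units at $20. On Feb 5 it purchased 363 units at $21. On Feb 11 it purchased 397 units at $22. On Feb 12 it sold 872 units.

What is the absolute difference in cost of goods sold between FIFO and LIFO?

$1,040

FIFO COGS: 151 @ $18 + 330 @ $20 + 363 @ $21 + 28 @ $22 = $17,557
LIFO COGS: 397 @ $22 + 363 @ $21 + 112 @ $20 = $18,597
Difference = |$17,557 − $18,597| = $1,040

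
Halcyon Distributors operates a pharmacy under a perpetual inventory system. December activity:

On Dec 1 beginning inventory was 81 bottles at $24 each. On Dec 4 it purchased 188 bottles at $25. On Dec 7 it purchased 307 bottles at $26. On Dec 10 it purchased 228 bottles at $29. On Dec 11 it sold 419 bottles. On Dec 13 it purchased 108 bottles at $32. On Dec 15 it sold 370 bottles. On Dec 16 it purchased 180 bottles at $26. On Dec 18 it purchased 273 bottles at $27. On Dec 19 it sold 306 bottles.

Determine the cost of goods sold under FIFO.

Dec 11, 419 sold [FIFO — oldest first]: 81 @ $24 + 188 @ $25 + 150 @ $26 = $10,544
Dec 15, 370 sold [FIFO — oldest first]: 157 @ $26 + 213 @ $29 = $10,259
Dec 19, 306 sold [FIFO — oldest first]: 15 @ $29 + 108 @ $32 + 180 @ $26 + 3 @ $27 = $8,652
Total COGS = $10,544 + $10,259 + $8,652 = $29,455
Ending inventory: 270 @ $27 = $7,290
Check: goods available $36,745 = COGS $29,455 + ending $7,290

COGS = $29,455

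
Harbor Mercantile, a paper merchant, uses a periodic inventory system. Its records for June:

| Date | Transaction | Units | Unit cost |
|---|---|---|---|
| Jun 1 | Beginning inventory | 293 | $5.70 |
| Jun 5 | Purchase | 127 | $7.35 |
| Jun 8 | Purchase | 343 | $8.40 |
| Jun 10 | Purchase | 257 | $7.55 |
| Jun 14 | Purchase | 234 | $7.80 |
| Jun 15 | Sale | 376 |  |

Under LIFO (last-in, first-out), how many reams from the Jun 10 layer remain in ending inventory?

115

Jun 15, 376 sold [LIFO — newest first]: 234 @ $7.80 + 142 @ $7.55 = $2,897.30
Ending inventory: 293 @ $5.70 + 127 @ $7.35 + 343 @ $8.40 + 115 @ $7.55 = $6,353.00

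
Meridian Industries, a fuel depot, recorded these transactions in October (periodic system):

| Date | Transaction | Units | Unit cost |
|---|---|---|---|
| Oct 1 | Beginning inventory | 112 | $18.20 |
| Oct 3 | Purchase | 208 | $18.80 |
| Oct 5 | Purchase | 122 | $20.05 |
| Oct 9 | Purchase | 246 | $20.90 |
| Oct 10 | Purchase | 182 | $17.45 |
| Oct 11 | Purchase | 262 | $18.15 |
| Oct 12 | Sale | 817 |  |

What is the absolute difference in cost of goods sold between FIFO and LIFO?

$174.65

FIFO COGS: 112 @ $18.20 + 208 @ $18.80 + 122 @ $20.05 + 246 @ $20.90 + 129 @ $17.45 = $15,787.35
LIFO COGS: 262 @ $18.15 + 182 @ $17.45 + 246 @ $20.90 + 122 @ $20.05 + 5 @ $18.80 = $15,612.70
Difference = |$15,787.35 − $15,612.70| = $174.65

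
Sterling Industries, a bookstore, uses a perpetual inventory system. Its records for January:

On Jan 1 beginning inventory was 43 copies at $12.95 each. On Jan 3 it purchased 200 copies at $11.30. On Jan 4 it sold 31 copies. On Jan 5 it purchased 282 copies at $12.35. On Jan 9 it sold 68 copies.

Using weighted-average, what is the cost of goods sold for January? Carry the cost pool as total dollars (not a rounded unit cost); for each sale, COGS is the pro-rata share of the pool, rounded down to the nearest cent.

COGS = $1,177.02

After Jan 1: 43 on hand, pool $556.85 (≈ $12.9500 each)
After Jan 3: 243 on hand, pool $2,816.85 (≈ $11.5920 each)
Jan 4, sell 31: 31/243 × $2,816.85 → $359.35
After Jan 5: 494 on hand, pool $5,940.20 (≈ $12.0247 each)
Jan 9, sell 68: 68/494 × $5,940.20 → $817.67
Total COGS = $359.35 + $817.67 = $1,177.02
Ending inventory (cost pool remaining) = $5,122.53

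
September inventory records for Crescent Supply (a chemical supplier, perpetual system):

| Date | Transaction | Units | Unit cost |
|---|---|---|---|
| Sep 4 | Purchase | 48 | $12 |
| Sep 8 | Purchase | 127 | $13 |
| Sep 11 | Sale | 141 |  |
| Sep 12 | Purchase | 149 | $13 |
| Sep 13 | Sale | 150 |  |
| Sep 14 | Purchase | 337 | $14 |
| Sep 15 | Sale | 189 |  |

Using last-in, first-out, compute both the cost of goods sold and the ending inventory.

Sep 11, 141 sold [LIFO — newest first]: 127 @ $13 + 14 @ $12 = $1,819
Sep 13, 150 sold [LIFO — newest first]: 149 @ $13 + 1 @ $12 = $1,949
Sep 15, 189 sold [LIFO — newest first]: 189 @ $14 = $2,646
Total COGS = $1,819 + $1,949 + $2,646 = $6,414
Ending inventory: 33 @ $12 + 148 @ $14 = $2,468
Check: goods available $8,882 = COGS $6,414 + ending $2,468

COGS = $6,414; ending inventory = $2,468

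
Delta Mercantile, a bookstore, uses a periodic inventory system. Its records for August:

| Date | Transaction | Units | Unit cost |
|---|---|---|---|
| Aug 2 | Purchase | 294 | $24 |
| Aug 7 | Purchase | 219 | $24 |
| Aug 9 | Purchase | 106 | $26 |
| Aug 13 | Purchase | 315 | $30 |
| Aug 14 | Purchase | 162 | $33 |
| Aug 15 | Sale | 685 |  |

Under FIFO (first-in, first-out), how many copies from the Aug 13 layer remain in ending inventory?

Aug 15, 685 sold [FIFO — oldest first]: 294 @ $24 + 219 @ $24 + 106 @ $26 + 66 @ $30 = $17,048
Ending inventory: 249 @ $30 + 162 @ $33 = $12,816

249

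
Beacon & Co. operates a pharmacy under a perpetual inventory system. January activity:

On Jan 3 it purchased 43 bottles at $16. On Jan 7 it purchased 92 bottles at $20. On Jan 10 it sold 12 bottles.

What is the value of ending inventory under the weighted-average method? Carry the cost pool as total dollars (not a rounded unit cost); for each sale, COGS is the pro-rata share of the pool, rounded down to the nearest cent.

Ending inventory = $2,303.29

After Jan 3: 43 on hand, pool $688.00 (≈ $16.0000 each)
After Jan 7: 135 on hand, pool $2,528.00 (≈ $18.7259 each)
Jan 10, sell 12: 12/135 × $2,528.00 → $224.71
Ending inventory (cost pool remaining) = $2,303.29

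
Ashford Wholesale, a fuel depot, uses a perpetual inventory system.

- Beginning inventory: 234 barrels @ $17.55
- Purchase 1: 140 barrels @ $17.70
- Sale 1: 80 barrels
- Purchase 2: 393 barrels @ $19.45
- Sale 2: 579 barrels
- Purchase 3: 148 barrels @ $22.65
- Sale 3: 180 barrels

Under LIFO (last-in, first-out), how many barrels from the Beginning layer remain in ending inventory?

76

Sale 1 (80) [LIFO — newest first]: 80 @ $17.70 = $1,416.00
Sale 2 (579) [LIFO — newest first]: 393 @ $19.45 + 60 @ $17.70 + 126 @ $17.55 = $10,917.15
Sale 3 (180) [LIFO — newest first]: 148 @ $22.65 + 32 @ $17.55 = $3,913.80
Total COGS = $1,416.00 + $10,917.15 + $3,913.80 = $16,246.95
Ending inventory: 76 @ $17.55 = $1,333.80
Check: goods available $17,580.75 = COGS $16,246.95 + ending $1,333.80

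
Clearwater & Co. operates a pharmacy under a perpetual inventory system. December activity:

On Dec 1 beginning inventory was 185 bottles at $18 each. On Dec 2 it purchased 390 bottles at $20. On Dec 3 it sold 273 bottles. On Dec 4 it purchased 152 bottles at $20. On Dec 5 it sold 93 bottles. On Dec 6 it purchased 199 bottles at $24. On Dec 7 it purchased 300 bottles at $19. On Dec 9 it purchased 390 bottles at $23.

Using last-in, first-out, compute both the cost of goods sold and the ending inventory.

Dec 3, 273 sold [LIFO — newest first]: 273 @ $20 = $5,460
Dec 5, 93 sold [LIFO — newest first]: 93 @ $20 = $1,860
Total COGS = $5,460 + $1,860 = $7,320
Ending inventory: 185 @ $18 + 117 @ $20 + 59 @ $20 + 199 @ $24 + 300 @ $19 + 390 @ $23 = $26,296

COGS = $7,320; ending inventory = $26,296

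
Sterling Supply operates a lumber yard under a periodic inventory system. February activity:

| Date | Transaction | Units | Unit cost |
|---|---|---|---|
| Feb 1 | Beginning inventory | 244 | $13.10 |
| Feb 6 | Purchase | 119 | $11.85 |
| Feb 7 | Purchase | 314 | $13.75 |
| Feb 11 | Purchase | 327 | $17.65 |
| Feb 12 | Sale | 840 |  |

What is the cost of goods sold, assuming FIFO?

COGS = $11,801.00

Feb 12, 840 sold [FIFO — oldest first]: 244 @ $13.10 + 119 @ $11.85 + 314 @ $13.75 + 163 @ $17.65 = $11,801.00
Ending inventory: 164 @ $17.65 = $2,894.60
Check: goods available $14,695.60 = COGS $11,801.00 + ending $2,894.60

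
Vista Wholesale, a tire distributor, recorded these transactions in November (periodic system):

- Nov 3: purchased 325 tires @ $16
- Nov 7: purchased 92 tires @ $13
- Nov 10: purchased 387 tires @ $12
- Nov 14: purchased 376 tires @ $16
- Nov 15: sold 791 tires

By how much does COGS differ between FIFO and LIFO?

FIFO COGS: 325 @ $16 + 92 @ $13 + 374 @ $12 = $10,884
LIFO COGS: 376 @ $16 + 387 @ $12 + 28 @ $13 = $11,024
Difference = |$10,884 − $11,024| = $140

$140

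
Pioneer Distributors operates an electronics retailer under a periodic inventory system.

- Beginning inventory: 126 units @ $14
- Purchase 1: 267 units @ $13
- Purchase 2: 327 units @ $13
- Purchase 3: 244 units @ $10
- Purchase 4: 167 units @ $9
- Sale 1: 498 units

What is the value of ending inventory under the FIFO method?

Sale 1 (498) [FIFO — oldest first]: 126 @ $14 + 267 @ $13 + 105 @ $13 = $6,600
Ending inventory: 222 @ $13 + 244 @ $10 + 167 @ $9 = $6,829
Check: goods available $13,429 = COGS $6,600 + ending $6,829

Ending inventory = $6,829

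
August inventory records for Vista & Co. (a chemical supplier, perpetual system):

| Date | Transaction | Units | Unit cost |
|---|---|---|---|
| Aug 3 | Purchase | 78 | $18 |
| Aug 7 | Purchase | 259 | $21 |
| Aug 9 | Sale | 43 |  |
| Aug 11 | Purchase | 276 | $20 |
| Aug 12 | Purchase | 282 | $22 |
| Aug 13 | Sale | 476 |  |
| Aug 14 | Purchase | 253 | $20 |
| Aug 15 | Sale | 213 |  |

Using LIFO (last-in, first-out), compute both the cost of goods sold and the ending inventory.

Aug 9, 43 sold [LIFO — newest first]: 43 @ $21 = $903
Aug 13, 476 sold [LIFO — newest first]: 282 @ $22 + 194 @ $20 = $10,084
Aug 15, 213 sold [LIFO — newest first]: 213 @ $20 = $4,260
Total COGS = $903 + $10,084 + $4,260 = $15,247
Ending inventory: 78 @ $18 + 216 @ $21 + 82 @ $20 + 40 @ $20 = $8,380

COGS = $15,247; ending inventory = $8,380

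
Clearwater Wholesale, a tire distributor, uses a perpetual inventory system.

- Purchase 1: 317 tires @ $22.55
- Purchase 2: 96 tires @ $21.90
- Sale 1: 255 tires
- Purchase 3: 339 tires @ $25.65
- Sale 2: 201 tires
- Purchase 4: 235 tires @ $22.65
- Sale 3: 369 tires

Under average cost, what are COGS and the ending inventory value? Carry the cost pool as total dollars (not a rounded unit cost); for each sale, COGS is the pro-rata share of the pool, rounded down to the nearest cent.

COGS = $19,421.96; ending inventory = $3,846.89

After Purchase 1: 317 on hand, pool $7,148.35 (≈ $22.5500 each)
After Purchase 2: 413 on hand, pool $9,250.75 (≈ $22.3989 each)
Sale 1, sell 255: 255/413 × $9,250.75 → $5,711.72
After Purchase 3: 497 on hand, pool $12,234.38 (≈ $24.6165 each)
Sale 2, sell 201: 201/497 × $12,234.38 → $4,947.90
After Purchase 4: 531 on hand, pool $12,609.23 (≈ $23.7462 each)
Sale 3, sell 369: 369/531 × $12,609.23 → $8,762.34
Total COGS = $5,711.72 + $4,947.90 + $8,762.34 = $19,421.96
Ending inventory (cost pool remaining) = $3,846.89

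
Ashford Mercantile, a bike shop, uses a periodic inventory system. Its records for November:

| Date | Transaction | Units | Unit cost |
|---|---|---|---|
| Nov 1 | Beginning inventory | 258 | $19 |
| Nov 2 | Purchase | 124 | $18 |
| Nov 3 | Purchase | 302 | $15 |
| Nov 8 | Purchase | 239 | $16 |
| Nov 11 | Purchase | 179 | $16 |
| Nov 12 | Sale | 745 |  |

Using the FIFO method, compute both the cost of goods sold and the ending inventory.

COGS = $12,640; ending inventory = $5,712

Nov 12, 745 sold [FIFO — oldest first]: 258 @ $19 + 124 @ $18 + 302 @ $15 + 61 @ $16 = $12,640
Ending inventory: 178 @ $16 + 179 @ $16 = $5,712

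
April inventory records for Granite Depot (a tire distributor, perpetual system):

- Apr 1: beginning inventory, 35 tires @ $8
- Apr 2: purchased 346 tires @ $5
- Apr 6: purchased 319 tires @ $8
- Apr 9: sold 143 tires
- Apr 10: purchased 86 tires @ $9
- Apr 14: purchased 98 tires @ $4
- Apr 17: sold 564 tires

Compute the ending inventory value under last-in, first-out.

Apr 9, 143 sold [LIFO — newest first]: 143 @ $8 = $1,144
Apr 17, 564 sold [LIFO — newest first]: 98 @ $4 + 86 @ $9 + 176 @ $8 + 204 @ $5 = $3,594
Total COGS = $1,144 + $3,594 = $4,738
Ending inventory: 35 @ $8 + 142 @ $5 = $990

Ending inventory = $990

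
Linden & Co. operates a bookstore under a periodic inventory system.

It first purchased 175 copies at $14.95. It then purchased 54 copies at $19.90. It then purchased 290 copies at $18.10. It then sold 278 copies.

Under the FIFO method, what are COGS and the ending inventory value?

Sale 1 (278) [FIFO — oldest first]: 175 @ $14.95 + 54 @ $19.90 + 49 @ $18.10 = $4,577.75
Ending inventory: 241 @ $18.10 = $4,362.10
Check: goods available $8,939.85 = COGS $4,577.75 + ending $4,362.10

COGS = $4,577.75; ending inventory = $4,362.10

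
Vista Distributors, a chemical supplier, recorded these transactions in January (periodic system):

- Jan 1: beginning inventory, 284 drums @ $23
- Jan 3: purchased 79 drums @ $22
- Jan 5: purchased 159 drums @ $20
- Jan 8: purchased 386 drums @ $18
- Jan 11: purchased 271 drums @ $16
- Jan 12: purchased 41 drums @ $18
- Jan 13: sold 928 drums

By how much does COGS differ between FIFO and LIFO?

FIFO COGS: 284 @ $23 + 79 @ $22 + 159 @ $20 + 386 @ $18 + 20 @ $16 = $18,718
LIFO COGS: 41 @ $18 + 271 @ $16 + 386 @ $18 + 159 @ $20 + 71 @ $22 = $16,764
Difference = |$18,718 − $16,764| = $1,954

$1,954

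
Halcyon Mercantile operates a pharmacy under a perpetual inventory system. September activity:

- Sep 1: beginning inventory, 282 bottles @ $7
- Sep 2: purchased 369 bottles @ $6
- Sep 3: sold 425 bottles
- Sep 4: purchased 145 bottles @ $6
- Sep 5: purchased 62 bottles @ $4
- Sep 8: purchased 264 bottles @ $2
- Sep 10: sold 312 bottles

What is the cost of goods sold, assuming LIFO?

Sep 3, 425 sold [LIFO — newest first]: 369 @ $6 + 56 @ $7 = $2,606
Sep 10, 312 sold [LIFO — newest first]: 264 @ $2 + 48 @ $4 = $720
Total COGS = $2,606 + $720 = $3,326
Ending inventory: 226 @ $7 + 145 @ $6 + 14 @ $4 = $2,508
Check: goods available $5,834 = COGS $3,326 + ending $2,508

COGS = $3,326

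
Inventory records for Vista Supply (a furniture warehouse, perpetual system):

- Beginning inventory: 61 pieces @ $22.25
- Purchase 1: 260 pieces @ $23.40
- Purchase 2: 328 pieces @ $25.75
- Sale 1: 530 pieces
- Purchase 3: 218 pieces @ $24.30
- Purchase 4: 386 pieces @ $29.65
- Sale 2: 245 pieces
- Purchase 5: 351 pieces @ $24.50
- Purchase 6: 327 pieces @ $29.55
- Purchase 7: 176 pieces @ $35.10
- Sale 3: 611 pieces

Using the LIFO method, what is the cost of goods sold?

Sale 1 (530) [LIFO — newest first]: 328 @ $25.75 + 202 @ $23.40 = $13,172.80
Sale 2 (245) [LIFO — newest first]: 245 @ $29.65 = $7,264.25
Sale 3 (611) [LIFO — newest first]: 176 @ $35.10 + 327 @ $29.55 + 108 @ $24.50 = $18,486.45
Total COGS = $13,172.80 + $7,264.25 + $18,486.45 = $38,923.50
Ending inventory: 61 @ $22.25 + 58 @ $23.40 + 218 @ $24.30 + 141 @ $29.65 + 243 @ $24.50 = $18,146.00

COGS = $38,923.50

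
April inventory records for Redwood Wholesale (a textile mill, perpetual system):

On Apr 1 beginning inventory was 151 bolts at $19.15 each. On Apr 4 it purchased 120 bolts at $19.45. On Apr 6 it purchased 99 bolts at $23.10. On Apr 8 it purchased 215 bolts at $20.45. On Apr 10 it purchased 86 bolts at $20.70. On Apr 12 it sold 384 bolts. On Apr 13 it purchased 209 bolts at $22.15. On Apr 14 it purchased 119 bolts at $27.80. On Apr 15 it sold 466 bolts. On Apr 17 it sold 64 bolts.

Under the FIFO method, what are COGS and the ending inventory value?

COGS = $19,264.05; ending inventory = $2,363.00

Apr 12, 384 sold [FIFO — oldest first]: 151 @ $19.15 + 120 @ $19.45 + 99 @ $23.10 + 14 @ $20.45 = $7,798.85
Apr 15, 466 sold [FIFO — oldest first]: 201 @ $20.45 + 86 @ $20.70 + 179 @ $22.15 = $9,855.50
Apr 17, 64 sold [FIFO — oldest first]: 30 @ $22.15 + 34 @ $27.80 = $1,609.70
Total COGS = $7,798.85 + $9,855.50 + $1,609.70 = $19,264.05
Ending inventory: 85 @ $27.80 = $2,363.00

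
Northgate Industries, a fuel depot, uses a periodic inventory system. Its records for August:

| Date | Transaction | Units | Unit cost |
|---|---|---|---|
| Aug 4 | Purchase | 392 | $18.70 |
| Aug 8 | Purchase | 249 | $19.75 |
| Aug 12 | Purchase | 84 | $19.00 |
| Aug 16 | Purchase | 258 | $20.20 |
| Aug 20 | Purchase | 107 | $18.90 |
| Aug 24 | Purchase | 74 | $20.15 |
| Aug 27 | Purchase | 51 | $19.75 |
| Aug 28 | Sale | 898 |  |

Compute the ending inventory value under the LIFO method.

Aug 28, 898 sold [LIFO — newest first]: 51 @ $19.75 + 74 @ $20.15 + 107 @ $18.90 + 258 @ $20.20 + 84 @ $19.00 + 249 @ $19.75 + 75 @ $18.70 = $17,648.50
Ending inventory: 317 @ $18.70 = $5,927.90
Check: goods available $23,576.40 = COGS $17,648.50 + ending $5,927.90

Ending inventory = $5,927.90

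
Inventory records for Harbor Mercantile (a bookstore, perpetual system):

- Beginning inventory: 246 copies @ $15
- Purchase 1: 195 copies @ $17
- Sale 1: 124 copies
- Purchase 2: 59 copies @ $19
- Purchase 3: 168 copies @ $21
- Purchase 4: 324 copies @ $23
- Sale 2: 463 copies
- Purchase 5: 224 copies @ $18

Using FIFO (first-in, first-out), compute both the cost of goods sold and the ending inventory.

COGS = $9,953; ending inventory = $13,185

Sale 1 (124) [FIFO — oldest first]: 124 @ $15 = $1,860
Sale 2 (463) [FIFO — oldest first]: 122 @ $15 + 195 @ $17 + 59 @ $19 + 87 @ $21 = $8,093
Total COGS = $1,860 + $8,093 = $9,953
Ending inventory: 81 @ $21 + 324 @ $23 + 224 @ $18 = $13,185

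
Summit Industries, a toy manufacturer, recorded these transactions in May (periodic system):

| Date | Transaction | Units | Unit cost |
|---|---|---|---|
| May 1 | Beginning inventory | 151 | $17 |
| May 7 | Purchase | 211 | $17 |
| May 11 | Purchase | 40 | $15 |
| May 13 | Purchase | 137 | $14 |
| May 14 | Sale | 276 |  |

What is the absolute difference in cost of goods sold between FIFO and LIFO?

FIFO COGS: 151 @ $17 + 125 @ $17 = $4,692
LIFO COGS: 137 @ $14 + 40 @ $15 + 99 @ $17 = $4,201
Difference = |$4,692 − $4,201| = $491

$491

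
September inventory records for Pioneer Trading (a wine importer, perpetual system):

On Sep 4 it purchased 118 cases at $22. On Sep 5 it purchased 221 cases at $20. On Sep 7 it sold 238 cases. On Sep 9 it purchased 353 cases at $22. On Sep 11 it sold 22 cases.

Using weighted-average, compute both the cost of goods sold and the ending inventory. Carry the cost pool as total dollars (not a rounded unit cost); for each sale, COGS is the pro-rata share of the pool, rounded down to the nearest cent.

COGS = $5,403.29; ending inventory = $9,378.71

After Sep 4: 118 on hand, pool $2,596.00 (≈ $22.0000 each)
After Sep 5: 339 on hand, pool $7,016.00 (≈ $20.6962 each)
Sep 7, sell 238: 238/339 × $7,016.00 → $4,925.68
After Sep 9: 454 on hand, pool $9,856.32 (≈ $21.7100 each)
Sep 11, sell 22: 22/454 × $9,856.32 → $477.61
Total COGS = $4,925.68 + $477.61 = $5,403.29
Ending inventory (cost pool remaining) = $9,378.71
Check: goods available $14,782.00 = COGS $5,403.29 + ending $9,378.71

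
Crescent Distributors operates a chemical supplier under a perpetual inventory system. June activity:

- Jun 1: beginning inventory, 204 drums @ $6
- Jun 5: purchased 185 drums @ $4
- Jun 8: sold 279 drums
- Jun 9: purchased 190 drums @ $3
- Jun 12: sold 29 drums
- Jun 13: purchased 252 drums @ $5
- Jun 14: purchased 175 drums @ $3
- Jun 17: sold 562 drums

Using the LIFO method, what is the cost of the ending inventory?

Ending inventory = $738

Jun 8, 279 sold [LIFO — newest first]: 185 @ $4 + 94 @ $6 = $1,304
Jun 12, 29 sold [LIFO — newest first]: 29 @ $3 = $87
Jun 17, 562 sold [LIFO — newest first]: 175 @ $3 + 252 @ $5 + 135 @ $3 = $2,190
Total COGS = $1,304 + $87 + $2,190 = $3,581
Ending inventory: 110 @ $6 + 26 @ $3 = $738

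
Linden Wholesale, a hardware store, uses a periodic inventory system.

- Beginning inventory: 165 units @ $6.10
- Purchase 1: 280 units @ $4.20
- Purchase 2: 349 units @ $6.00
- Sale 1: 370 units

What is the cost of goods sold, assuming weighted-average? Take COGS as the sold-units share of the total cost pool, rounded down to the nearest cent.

Sale 1, sell 370: 370/794 × $4,276.50 → $1,992.82
Ending inventory (cost pool remaining) = $2,283.68

COGS = $1,992.82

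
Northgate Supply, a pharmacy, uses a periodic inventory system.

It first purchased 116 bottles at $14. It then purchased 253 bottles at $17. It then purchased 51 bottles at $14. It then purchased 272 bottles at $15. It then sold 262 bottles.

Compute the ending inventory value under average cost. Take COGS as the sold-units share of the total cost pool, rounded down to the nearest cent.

Sale 1, sell 262: 262/692 × $10,719.00 → $4,058.34
Ending inventory (cost pool remaining) = $6,660.66
Check: goods available $10,719.00 = COGS $4,058.34 + ending $6,660.66

Ending inventory = $6,660.66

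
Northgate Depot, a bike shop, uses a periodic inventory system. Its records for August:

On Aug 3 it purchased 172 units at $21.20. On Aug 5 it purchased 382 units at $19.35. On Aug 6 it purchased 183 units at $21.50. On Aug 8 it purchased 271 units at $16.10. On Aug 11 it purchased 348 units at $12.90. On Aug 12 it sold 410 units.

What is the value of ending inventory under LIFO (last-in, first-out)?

Aug 12, 410 sold [LIFO — newest first]: 348 @ $12.90 + 62 @ $16.10 = $5,487.40
Ending inventory: 172 @ $21.20 + 382 @ $19.35 + 183 @ $21.50 + 209 @ $16.10 = $18,337.50

Ending inventory = $18,337.50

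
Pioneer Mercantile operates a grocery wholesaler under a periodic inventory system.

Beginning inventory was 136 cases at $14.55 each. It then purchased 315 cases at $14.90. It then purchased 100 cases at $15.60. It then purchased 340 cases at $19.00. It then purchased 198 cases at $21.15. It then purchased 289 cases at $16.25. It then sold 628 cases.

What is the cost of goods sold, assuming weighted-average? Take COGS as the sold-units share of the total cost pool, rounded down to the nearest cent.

COGS = $10,744.47

Sale 1, sell 628: 628/1378 × $23,576.25 → $10,744.47
Ending inventory (cost pool remaining) = $12,831.78
Check: goods available $23,576.25 = COGS $10,744.47 + ending $12,831.78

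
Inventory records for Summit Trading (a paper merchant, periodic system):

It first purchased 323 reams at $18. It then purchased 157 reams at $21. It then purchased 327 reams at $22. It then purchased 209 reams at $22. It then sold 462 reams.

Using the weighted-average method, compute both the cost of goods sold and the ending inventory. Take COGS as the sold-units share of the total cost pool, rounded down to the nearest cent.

Sale 1, sell 462: 462/1016 × $20,903.00 → $9,505.10
Ending inventory (cost pool remaining) = $11,397.90

COGS = $9,505.10; ending inventory = $11,397.90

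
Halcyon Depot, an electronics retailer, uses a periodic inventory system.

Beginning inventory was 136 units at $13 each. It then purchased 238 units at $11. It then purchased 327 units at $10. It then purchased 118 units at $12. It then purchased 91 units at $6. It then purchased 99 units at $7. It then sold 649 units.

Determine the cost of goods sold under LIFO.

Sale 1 (649) [LIFO — newest first]: 99 @ $7 + 91 @ $6 + 118 @ $12 + 327 @ $10 + 14 @ $11 = $6,079
Ending inventory: 136 @ $13 + 224 @ $11 = $4,232

COGS = $6,079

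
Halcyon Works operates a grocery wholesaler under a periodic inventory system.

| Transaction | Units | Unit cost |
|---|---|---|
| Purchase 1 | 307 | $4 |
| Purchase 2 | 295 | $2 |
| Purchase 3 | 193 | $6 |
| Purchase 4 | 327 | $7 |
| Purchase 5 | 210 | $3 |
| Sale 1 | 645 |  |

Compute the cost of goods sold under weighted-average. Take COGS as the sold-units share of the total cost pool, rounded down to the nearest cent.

COGS = $2,854.56

Sale 1, sell 645: 645/1332 × $5,895.00 → $2,854.56
Ending inventory (cost pool remaining) = $3,040.44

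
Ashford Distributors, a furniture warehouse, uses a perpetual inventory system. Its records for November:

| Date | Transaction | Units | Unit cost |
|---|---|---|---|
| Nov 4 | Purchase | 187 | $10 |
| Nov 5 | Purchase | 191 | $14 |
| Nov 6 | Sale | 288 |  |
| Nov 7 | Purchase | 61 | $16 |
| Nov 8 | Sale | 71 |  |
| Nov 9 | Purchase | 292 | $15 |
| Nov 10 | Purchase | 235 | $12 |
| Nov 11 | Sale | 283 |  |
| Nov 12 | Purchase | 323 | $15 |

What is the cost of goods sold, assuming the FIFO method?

COGS = $8,565

Nov 6, 288 sold [FIFO — oldest first]: 187 @ $10 + 101 @ $14 = $3,284
Nov 8, 71 sold [FIFO — oldest first]: 71 @ $14 = $994
Nov 11, 283 sold [FIFO — oldest first]: 19 @ $14 + 61 @ $16 + 203 @ $15 = $4,287
Total COGS = $3,284 + $994 + $4,287 = $8,565
Ending inventory: 89 @ $15 + 235 @ $12 + 323 @ $15 = $9,000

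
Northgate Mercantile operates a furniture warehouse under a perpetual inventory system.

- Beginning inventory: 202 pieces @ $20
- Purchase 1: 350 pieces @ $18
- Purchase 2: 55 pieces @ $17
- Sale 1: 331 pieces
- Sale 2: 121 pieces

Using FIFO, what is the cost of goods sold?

Sale 1 (331) [FIFO — oldest first]: 202 @ $20 + 129 @ $18 = $6,362
Sale 2 (121) [FIFO — oldest first]: 121 @ $18 = $2,178
Total COGS = $6,362 + $2,178 = $8,540
Ending inventory: 100 @ $18 + 55 @ $17 = $2,735
Check: goods available $11,275 = COGS $8,540 + ending $2,735

COGS = $8,540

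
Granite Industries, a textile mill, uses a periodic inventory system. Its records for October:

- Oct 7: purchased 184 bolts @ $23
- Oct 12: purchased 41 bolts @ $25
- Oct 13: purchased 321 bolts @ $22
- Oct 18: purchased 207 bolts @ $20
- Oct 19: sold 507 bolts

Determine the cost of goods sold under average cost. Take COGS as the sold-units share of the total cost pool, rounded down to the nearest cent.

Oct 19, sell 507: 507/753 × $16,459.00 → $11,081.95
Ending inventory (cost pool remaining) = $5,377.05

COGS = $11,081.95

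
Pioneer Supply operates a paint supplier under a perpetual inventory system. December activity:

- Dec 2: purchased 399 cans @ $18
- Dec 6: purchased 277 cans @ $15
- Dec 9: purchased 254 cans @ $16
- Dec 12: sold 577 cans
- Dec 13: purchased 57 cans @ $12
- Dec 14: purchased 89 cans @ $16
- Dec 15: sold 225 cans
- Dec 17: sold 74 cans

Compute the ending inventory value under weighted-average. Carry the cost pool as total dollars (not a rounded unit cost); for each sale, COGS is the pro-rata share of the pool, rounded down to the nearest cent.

After Dec 2: 399 on hand, pool $7,182.00 (≈ $18.0000 each)
After Dec 6: 676 on hand, pool $11,337.00 (≈ $16.7707 each)
After Dec 9: 930 on hand, pool $15,401.00 (≈ $16.5602 each)
Dec 12, sell 577: 577/930 × $15,401.00 → $9,555.24
After Dec 13: 410 on hand, pool $6,529.76 (≈ $15.9262 each)
After Dec 14: 499 on hand, pool $7,953.76 (≈ $15.9394 each)
Dec 15, sell 225: 225/499 × $7,953.76 → $3,586.36
Dec 17, sell 74: 74/274 × $4,367.40 → $1,179.51
Total COGS = $9,555.24 + $3,586.36 + $1,179.51 = $14,321.11
Ending inventory (cost pool remaining) = $3,187.89

Ending inventory = $3,187.89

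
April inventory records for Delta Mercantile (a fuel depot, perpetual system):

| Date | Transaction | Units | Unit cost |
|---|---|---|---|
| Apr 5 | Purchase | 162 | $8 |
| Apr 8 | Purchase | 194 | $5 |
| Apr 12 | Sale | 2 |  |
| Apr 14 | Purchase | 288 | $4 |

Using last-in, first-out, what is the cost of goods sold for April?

COGS = $10

Apr 12, 2 sold [LIFO — newest first]: 2 @ $5 = $10
Ending inventory: 162 @ $8 + 192 @ $5 + 288 @ $4 = $3,408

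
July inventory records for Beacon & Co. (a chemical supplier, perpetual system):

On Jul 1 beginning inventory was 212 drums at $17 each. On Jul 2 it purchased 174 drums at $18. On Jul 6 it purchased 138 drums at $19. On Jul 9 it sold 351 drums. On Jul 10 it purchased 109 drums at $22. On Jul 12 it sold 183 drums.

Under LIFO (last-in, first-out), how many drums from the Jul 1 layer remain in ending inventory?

Jul 9, 351 sold [LIFO — newest first]: 138 @ $19 + 174 @ $18 + 39 @ $17 = $6,417
Jul 12, 183 sold [LIFO — newest first]: 109 @ $22 + 74 @ $17 = $3,656
Total COGS = $6,417 + $3,656 = $10,073
Ending inventory: 99 @ $17 = $1,683

99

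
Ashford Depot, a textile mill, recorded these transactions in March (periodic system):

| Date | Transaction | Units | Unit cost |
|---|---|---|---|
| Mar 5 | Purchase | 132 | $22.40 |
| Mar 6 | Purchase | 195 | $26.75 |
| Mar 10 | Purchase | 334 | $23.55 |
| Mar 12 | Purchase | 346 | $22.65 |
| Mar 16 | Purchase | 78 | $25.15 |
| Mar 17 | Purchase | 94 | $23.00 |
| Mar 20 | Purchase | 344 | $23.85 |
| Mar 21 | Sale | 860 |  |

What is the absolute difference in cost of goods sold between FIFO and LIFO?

$426.40

FIFO COGS: 132 @ $22.40 + 195 @ $26.75 + 334 @ $23.55 + 199 @ $22.65 = $20,546.10
LIFO COGS: 344 @ $23.85 + 94 @ $23.00 + 78 @ $25.15 + 344 @ $22.65 = $20,119.70
Difference = |$20,546.10 − $20,119.70| = $426.40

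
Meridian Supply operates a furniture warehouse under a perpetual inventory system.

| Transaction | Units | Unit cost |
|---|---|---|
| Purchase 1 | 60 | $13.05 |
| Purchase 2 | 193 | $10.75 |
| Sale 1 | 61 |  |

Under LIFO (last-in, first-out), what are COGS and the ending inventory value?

COGS = $655.75; ending inventory = $2,202.00

Sale 1 (61) [LIFO — newest first]: 61 @ $10.75 = $655.75
Ending inventory: 60 @ $13.05 + 132 @ $10.75 = $2,202.00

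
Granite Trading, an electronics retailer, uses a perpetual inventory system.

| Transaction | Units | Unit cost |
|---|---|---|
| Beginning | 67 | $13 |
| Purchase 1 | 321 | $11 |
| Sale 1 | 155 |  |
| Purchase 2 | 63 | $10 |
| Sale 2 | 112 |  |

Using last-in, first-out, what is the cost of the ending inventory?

Ending inventory = $2,158

Sale 1 (155) [LIFO — newest first]: 155 @ $11 = $1,705
Sale 2 (112) [LIFO — newest first]: 63 @ $10 + 49 @ $11 = $1,169
Total COGS = $1,705 + $1,169 = $2,874
Ending inventory: 67 @ $13 + 117 @ $11 = $2,158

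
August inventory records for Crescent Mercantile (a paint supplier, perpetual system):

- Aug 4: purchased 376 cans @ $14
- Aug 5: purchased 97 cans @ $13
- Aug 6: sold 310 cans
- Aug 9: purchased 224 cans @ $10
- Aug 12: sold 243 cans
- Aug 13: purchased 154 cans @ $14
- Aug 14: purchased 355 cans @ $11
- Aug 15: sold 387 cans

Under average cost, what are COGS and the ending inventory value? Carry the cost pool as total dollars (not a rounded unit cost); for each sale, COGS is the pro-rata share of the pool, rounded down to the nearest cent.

COGS = $11,676.70; ending inventory = $3,149.30

After Aug 4: 376 on hand, pool $5,264.00 (≈ $14.0000 each)
After Aug 5: 473 on hand, pool $6,525.00 (≈ $13.7949 each)
Aug 6, sell 310: 310/473 × $6,525.00 → $4,276.42
After Aug 9: 387 on hand, pool $4,488.58 (≈ $11.5984 each)
Aug 12, sell 243: 243/387 × $4,488.58 → $2,818.41
After Aug 13: 298 on hand, pool $3,826.17 (≈ $12.8395 each)
After Aug 14: 653 on hand, pool $7,731.17 (≈ $11.8395 each)
Aug 15, sell 387: 387/653 × $7,731.17 → $4,581.87
Total COGS = $4,276.42 + $2,818.41 + $4,581.87 = $11,676.70
Ending inventory (cost pool remaining) = $3,149.30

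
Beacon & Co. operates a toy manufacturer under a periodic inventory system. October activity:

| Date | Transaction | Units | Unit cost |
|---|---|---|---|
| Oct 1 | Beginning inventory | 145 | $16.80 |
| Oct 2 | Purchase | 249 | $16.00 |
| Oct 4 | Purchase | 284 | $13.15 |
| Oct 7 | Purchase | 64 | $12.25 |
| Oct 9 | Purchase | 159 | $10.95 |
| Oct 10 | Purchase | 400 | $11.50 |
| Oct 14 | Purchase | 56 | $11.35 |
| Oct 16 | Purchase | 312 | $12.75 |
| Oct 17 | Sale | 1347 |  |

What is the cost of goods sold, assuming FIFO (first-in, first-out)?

Oct 17, 1347 sold [FIFO — oldest first]: 145 @ $16.80 + 249 @ $16.00 + 284 @ $13.15 + 64 @ $12.25 + 159 @ $10.95 + 400 @ $11.50 + 46 @ $11.35 = $17,801.75
Ending inventory: 10 @ $11.35 + 312 @ $12.75 = $4,091.50

COGS = $17,801.75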